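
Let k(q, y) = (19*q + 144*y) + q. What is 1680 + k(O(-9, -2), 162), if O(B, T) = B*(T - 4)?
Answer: 26088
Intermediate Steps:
O(B, T) = B*(-4 + T)
k(q, y) = 20*q + 144*y
1680 + k(O(-9, -2), 162) = 1680 + (20*(-9*(-4 - 2)) + 144*162) = 1680 + (20*(-9*(-6)) + 23328) = 1680 + (20*54 + 23328) = 1680 + (1080 + 23328) = 1680 + 24408 = 26088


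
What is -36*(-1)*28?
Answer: 1008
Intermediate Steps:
-36*(-1)*28 = 36*28 = 1008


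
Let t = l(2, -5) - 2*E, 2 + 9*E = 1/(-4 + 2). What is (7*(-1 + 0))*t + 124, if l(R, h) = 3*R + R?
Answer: 577/9 ≈ 64.111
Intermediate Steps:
l(R, h) = 4*R
E = -5/18 (E = -2/9 + 1/(9*(-4 + 2)) = -2/9 + (1/9)/(-2) = -2/9 + (1/9)*(-1/2) = -2/9 - 1/18 = -5/18 ≈ -0.27778)
t = 77/9 (t = 4*2 - 2*(-5/18) = 8 + 5/9 = 77/9 ≈ 8.5556)
(7*(-1 + 0))*t + 124 = (7*(-1 + 0))*(77/9) + 124 = (7*(-1))*(77/9) + 124 = -7*77/9 + 124 = -539/9 + 124 = 577/9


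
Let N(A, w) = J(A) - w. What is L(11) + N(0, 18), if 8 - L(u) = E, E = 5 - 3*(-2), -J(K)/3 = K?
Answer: -21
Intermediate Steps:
J(K) = -3*K
E = 11 (E = 5 + 6 = 11)
N(A, w) = -w - 3*A (N(A, w) = -3*A - w = -w - 3*A)
L(u) = -3 (L(u) = 8 - 1*11 = 8 - 11 = -3)
L(11) + N(0, 18) = -3 + (-1*18 - 3*0) = -3 + (-18 + 0) = -3 - 18 = -21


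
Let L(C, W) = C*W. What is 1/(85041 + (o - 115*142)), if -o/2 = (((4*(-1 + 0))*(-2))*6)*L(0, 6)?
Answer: 1/68711 ≈ 1.4554e-5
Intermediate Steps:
o = 0 (o = -2*((4*(-1 + 0))*(-2))*6*0*6 = -2*((4*(-1))*(-2))*6*0 = -2*-4*(-2)*6*0 = -2*8*6*0 = -96*0 = -2*0 = 0)
1/(85041 + (o - 115*142)) = 1/(85041 + (0 - 115*142)) = 1/(85041 + (0 - 16330)) = 1/(85041 - 16330) = 1/68711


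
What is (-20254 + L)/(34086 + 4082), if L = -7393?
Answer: -27647/38168 ≈ -0.72435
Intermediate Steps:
(-20254 + L)/(34086 + 4082) = (-20254 - 7393)/(34086 + 4082) = -27647/38168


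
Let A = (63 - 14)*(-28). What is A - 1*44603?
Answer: -45975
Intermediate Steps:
A = -1372 (A = 49*(-28) = -1372)
A - 1*44603 = -1372 - 1*44603 = -1372 - 44603 = -45975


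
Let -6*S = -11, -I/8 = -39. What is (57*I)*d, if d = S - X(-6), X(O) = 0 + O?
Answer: 139308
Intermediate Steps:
I = 312 (I = -8*(-39) = 312)
X(O) = O
S = 11/6 (S = -⅙*(-11) = 11/6 ≈ 1.8333)
d = 47/6 (d = 11/6 - 1*(-6) = 11/6 + 6 = 47/6 ≈ 7.8333)
(57*I)*d = (57*312)*(47/6) = 17784*(47/6) = 139308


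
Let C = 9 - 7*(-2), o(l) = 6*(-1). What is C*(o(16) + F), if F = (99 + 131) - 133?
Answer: 2093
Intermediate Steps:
o(l) = -6
C = 23 (C = 9 + 14 = 23)
F = 97 (F = 230 - 133 = 97)
C*(o(16) + F) = 23*(-6 + 97) = 23*91 = 2093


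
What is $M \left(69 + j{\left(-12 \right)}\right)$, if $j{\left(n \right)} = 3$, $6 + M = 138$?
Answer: $9504$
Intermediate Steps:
$M = 132$ ($M = -6 + 138 = 132$)
$M \left(69 + j{\left(-12 \right)}\right) = 132 \left(69 + 3\right) = 132 \cdot 72 = 9504$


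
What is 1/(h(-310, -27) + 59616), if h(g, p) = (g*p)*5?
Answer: 1/101466 ≈ 9.8555e-6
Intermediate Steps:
h(g, p) = 5*g*p
1/(h(-310, -27) + 59616) = 1/(5*(-310)*(-27) + 59616) = 1/(41850 + 59616) = 1/101466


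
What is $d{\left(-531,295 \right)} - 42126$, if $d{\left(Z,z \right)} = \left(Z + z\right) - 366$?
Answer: $-42728$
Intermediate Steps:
$d{\left(Z,z \right)} = -366 + Z + z$
$d{\left(-531,295 \right)} - 42126 = \left(-366 - 531 + 295\right) - 42126 = -602 - 42126 = -42728$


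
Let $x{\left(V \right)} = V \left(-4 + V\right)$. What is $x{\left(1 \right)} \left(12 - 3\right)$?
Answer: $-27$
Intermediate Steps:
$x{\left(1 \right)} \left(12 - 3\right) = 1 \left(-4 + 1\right) \left(12 - 3\right) = 1 \left(-3\right) 9 = \left(-3\right) 9 = -27$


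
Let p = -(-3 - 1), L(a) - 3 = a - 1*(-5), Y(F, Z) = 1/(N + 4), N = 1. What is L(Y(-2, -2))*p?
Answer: 164/5 ≈ 32.800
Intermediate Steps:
Y(F, Z) = ⅕ (Y(F, Z) = 1/(1 + 4) = 1/5 = ⅕)
L(a) = 8 + a (L(a) = 3 + (a - 1*(-5)) = 3 + (a + 5) = 3 + (5 + a) = 8 + a)
p = 4 (p = -1*(-4) = 4)
L(Y(-2, -2))*p = (8 + ⅕)*4 = (41/5)*4 = 164/5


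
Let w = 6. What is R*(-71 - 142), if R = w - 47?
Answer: 8733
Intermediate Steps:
R = -41 (R = 6 - 47 = -41)
R*(-71 - 142) = -41*(-71 - 142) = -41*(-213) = 8733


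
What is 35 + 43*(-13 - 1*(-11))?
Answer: -51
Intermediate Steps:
35 + 43*(-13 - 1*(-11)) = 35 + 43*(-13 + 11) = 35 + 43*(-2) = 35 - 86 = -51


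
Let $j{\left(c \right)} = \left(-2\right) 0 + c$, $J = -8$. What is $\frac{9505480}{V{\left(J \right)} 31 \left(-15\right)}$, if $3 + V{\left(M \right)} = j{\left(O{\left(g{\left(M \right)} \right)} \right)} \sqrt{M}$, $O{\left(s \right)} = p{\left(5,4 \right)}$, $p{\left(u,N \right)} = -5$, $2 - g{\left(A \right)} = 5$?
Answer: $\frac{1901096}{6479} - \frac{19010960 i \sqrt{2}}{19437} \approx 293.42 - 1383.2 i$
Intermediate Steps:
$g{\left(A \right)} = -3$ ($g{\left(A \right)} = 2 - 5 = -3$)
$O{\left(s \right)} = -5$
$j{\left(c \right)} = c$ ($j{\left(c \right)} = 0 + c = c$)
$V{\left(M \right)} = -3 - 5 \sqrt{M}$
$\frac{9505480}{V{\left(J \right)} 31 \left(-15\right)} = \frac{9505480}{\left(-3 - 5 \sqrt{-8}\right) 31 \left(-15\right)} = \frac{9505480}{\left(-3 - 5 \cdot 2 i \sqrt{2}\right) 31 \left(-15\right)} = \frac{9505480}{\left(-3 - 10 i \sqrt{2}\right) 31 \left(-15\right)} = \frac{9505480}{\left(-93 - 310 i \sqrt{2}\right) \left(-15\right)} = \frac{9505480}{1395 + 4650 i \sqrt{2}}$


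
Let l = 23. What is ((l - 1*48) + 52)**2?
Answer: 729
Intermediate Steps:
((l - 1*48) + 52)**2 = ((23 - 1*48) + 52)**2 = ((23 - 48) + 52)**2 = (-25 + 52)**2 = 27**2 = 729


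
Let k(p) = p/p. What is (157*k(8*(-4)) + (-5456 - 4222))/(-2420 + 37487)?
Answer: -9521/35067 ≈ -0.27151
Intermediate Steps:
k(p) = 1
(157*k(8*(-4)) + (-5456 - 4222))/(-2420 + 37487) = (157*1 + (-5456 - 4222))/(-2420 + 37487) = (157 - 9678)/35067 = -9521*1/35067 = -9521/35067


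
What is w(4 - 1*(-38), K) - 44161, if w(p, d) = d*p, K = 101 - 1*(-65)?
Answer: -37189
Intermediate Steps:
K = 166 (K = 101 + 65 = 166)
w(4 - 1*(-38), K) - 44161 = 166*(4 - 1*(-38)) - 44161 = 166*(4 + 38) - 44161 = 166*42 - 44161 = 6972 - 44161 = -37189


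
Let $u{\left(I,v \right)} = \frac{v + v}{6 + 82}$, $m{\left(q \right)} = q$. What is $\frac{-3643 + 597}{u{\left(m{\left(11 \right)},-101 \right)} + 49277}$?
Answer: $- \frac{134024}{2168087} \approx -0.061817$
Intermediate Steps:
$u{\left(I,v \right)} = \frac{v}{44}$ ($u{\left(I,v \right)} = \frac{2 v}{88} = 2 v \frac{1}{88} = \frac{v}{44}$)
$\frac{-3643 + 597}{u{\left(m{\left(11 \right)},-101 \right)} + 49277} = \frac{-3643 + 597}{\frac{1}{44} \left(-101\right) + 49277} = - \frac{3046}{- \frac{101}{44} + 49277} = - \frac{3046}{\frac{2168087}{44}} = \left(-3046\right) \frac{44}{2168087} = - \frac{134024}{2168087}$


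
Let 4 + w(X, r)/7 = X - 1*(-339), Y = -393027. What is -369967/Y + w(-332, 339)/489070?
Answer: 180948014257/192217714890 ≈ 0.94137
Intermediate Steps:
w(X, r) = 2345 + 7*X (w(X, r) = -28 + 7*(X - 1*(-339)) = -28 + 7*(X + 339) = -28 + 7*(339 + X) = -28 + (2373 + 7*X) = 2345 + 7*X)
-369967/Y + w(-332, 339)/489070 = -369967/(-393027) + (2345 + 7*(-332))/489070 = -369967*(-1/393027) + (2345 - 2324)*(1/489070) = 369967/393027 + 21*(1/489070) = 369967/393027 + 21/489070 = 180948014257/192217714890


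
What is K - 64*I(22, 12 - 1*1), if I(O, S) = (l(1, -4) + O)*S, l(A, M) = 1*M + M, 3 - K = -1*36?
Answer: -9817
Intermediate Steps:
K = 39 (K = 3 - (-1)*36 = 3 - 1*(-36) = 3 + 36 = 39)
l(A, M) = 2*M (l(A, M) = M + M = 2*M)
I(O, S) = S*(-8 + O) (I(O, S) = (2*(-4) + O)*S = (-8 + O)*S = S*(-8 + O))
K - 64*I(22, 12 - 1*1) = 39 - 64*(12 - 1*1)*(-8 + 22) = 39 - 64*(12 - 1)*14 = 39 - 704*14 = 39 - 64*154 = 39 - 9856 = -9817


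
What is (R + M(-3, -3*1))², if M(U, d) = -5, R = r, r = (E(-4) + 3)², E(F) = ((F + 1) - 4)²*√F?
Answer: 91814256 - 11289600*I ≈ 9.1814e+7 - 1.129e+7*I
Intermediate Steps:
E(F) = √F*(-3 + F)² (E(F) = ((1 + F) - 4)²*√F = (-3 + F)²*√F = √F*(-3 + F)²)
r = (3 + 98*I)² (r = (√(-4)*(-3 - 4)² + 3)² = ((2*I)*(-7)² + 3)² = ((2*I)*49 + 3)² = (98*I + 3)² = (3 + 98*I)² ≈ -9595.0 + 588.0*I)
R = -9595 + 588*I ≈ -9595.0 + 588.0*I
(R + M(-3, -3*1))² = ((-9595 + 588*I) - 5)² = (-9600 + 588*I)²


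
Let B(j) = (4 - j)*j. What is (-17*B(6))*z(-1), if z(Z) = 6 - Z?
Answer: 1428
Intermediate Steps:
B(j) = j*(4 - j)
(-17*B(6))*z(-1) = (-102*(4 - 1*6))*(6 - 1*(-1)) = (-102*(4 - 6))*(6 + 1) = -102*(-2)*7 = -17*(-12)*7 = 204*7 = 1428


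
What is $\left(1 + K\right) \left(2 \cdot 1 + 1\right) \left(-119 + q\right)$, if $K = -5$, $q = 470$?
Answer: $-4212$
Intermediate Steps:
$\left(1 + K\right) \left(2 \cdot 1 + 1\right) \left(-119 + q\right) = \left(1 - 5\right) \left(2 \cdot 1 + 1\right) \left(-119 + 470\right) = - 4 \left(2 + 1\right) 351 = \left(-4\right) 3 \cdot 351 = \left(-12\right) 351 = -4212$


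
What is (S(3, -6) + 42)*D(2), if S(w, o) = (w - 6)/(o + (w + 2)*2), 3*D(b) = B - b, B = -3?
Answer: -275/4 ≈ -68.750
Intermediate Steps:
D(b) = -1 - b/3 (D(b) = (-3 - b)/3 = -1 - b/3)
S(w, o) = (-6 + w)/(4 + o + 2*w) (S(w, o) = (-6 + w)/(o + (2 + w)*2) = (-6 + w)/(o + (4 + 2*w)) = (-6 + w)/(4 + o + 2*w))
(S(3, -6) + 42)*D(2) = ((-6 + 3)/(4 - 6 + 2*3) + 42)*(-1 - ⅓*2) = (-3/(4 - 6 + 6) + 42)*(-1 - ⅔) = (-3/4 + 42)*(-5/3) = ((¼)*(-3) + 42)*(-5/3) = (-¾ + 42)*(-5/3) = (165/4)*(-5/3) = -275/4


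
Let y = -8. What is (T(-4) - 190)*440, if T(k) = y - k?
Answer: -85360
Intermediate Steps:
T(k) = -8 - k
(T(-4) - 190)*440 = ((-8 - 1*(-4)) - 190)*440 = ((-8 + 4) - 190)*440 = (-4 - 190)*440 = -194*440 = -85360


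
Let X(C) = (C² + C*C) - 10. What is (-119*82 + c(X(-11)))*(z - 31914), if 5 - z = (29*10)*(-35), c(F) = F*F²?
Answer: -271495964190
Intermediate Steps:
X(C) = -10 + 2*C² (X(C) = (C² + C²) - 10 = 2*C² - 10 = -10 + 2*C²)
c(F) = F³
z = 10155 (z = 5 - 29*10*(-35) = 5 - 290*(-35) = 5 - 1*(-10150) = 5 + 10150 = 10155)
(-119*82 + c(X(-11)))*(z - 31914) = (-119*82 + (-10 + 2*(-11)²)³)*(10155 - 31914) = (-9758 + (-10 + 2*121)³)*(-21759) = (-9758 + (-10 + 242)³)*(-21759) = (-9758 + 232³)*(-21759) = (-9758 + 12487168)*(-21759) = 12477410*(-21759) = -271495964190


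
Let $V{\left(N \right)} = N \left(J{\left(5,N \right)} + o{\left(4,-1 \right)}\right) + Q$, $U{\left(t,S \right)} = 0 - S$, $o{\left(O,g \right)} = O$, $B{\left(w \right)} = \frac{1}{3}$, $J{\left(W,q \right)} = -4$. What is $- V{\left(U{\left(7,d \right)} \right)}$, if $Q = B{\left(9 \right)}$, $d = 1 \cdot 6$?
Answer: $- \frac{1}{3} \approx -0.33333$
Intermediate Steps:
$d = 6$
$B{\left(w \right)} = \frac{1}{3}$
$Q = \frac{1}{3} \approx 0.33333$
$U{\left(t,S \right)} = - S$
$V{\left(N \right)} = \frac{1}{3}$ ($V{\left(N \right)} = N \left(-4 + 4\right) + \frac{1}{3} = N 0 + \frac{1}{3} = 0 + \frac{1}{3} = \frac{1}{3}$)
$- V{\left(U{\left(7,d \right)} \right)} = \left(-1\right) \frac{1}{3} = - \frac{1}{3}$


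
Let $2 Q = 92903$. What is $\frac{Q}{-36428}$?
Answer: $- \frac{92903}{72856} \approx -1.2752$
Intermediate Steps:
$Q = \frac{92903}{2}$ ($Q = \frac{1}{2} \cdot 92903 = \frac{92903}{2} \approx 46452.0$)
$\frac{Q}{-36428} = \frac{92903}{2 \left(-36428\right)} = \frac{92903}{2} \left(- \frac{1}{36428}\right) = - \frac{92903}{72856}$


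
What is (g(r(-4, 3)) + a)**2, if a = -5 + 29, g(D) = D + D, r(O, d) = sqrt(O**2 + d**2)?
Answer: 1156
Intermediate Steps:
g(D) = 2*D
a = 24
(g(r(-4, 3)) + a)**2 = (2*sqrt((-4)**2 + 3**2) + 24)**2 = (2*sqrt(16 + 9) + 24)**2 = (2*sqrt(25) + 24)**2 = (2*5 + 24)**2 = (10 + 24)**2 = 34**2 = 1156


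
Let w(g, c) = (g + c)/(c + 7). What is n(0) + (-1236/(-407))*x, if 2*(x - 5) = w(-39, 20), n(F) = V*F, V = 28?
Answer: 51706/3663 ≈ 14.116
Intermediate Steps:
n(F) = 28*F
w(g, c) = (c + g)/(7 + c)
x = 251/54 (x = 5 + ((20 - 39)/(7 + 20))/2 = 5 + (-19/27)/2 = 5 + ((1/27)*(-19))/2 = 5 + (1/2)*(-19/27) = 5 - 19/54 = 251/54 ≈ 4.6481)
n(0) + (-1236/(-407))*x = 28*0 - 1236/(-407)*(251/54) = 0 - 1236*(-1/407)*(251/54) = 0 + (1236/407)*(251/54) = 0 + 51706/3663 = 51706/3663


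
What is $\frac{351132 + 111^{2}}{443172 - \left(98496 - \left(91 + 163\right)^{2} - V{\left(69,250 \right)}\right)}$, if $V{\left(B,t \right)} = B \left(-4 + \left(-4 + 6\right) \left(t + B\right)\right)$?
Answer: $\frac{363453}{452938} \approx 0.80243$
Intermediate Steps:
$V{\left(B,t \right)} = B \left(-4 + 2 B + 2 t\right)$ ($V{\left(B,t \right)} = B \left(-4 + 2 \left(B + t\right)\right) = B \left(-4 + \left(2 B + 2 t\right)\right) = B \left(-4 + 2 B + 2 t\right)$)
$\frac{351132 + 111^{2}}{443172 - \left(98496 - \left(91 + 163\right)^{2} - V{\left(69,250 \right)}\right)} = \frac{351132 + 111^{2}}{443172 - \left(98496 - \left(91 + 163\right)^{2} - 138 \left(-2 + 69 + 250\right)\right)} = \frac{351132 + 12321}{443172 - \left(98496 - 64516 - 43746\right)} = \frac{363453}{443172 + \left(\left(-98496 + 64516\right) + 43746\right)} = \frac{363453}{443172 + \left(-33980 + 43746\right)} = \frac{363453}{443172 + 9766} = \frac{363453}{452938}$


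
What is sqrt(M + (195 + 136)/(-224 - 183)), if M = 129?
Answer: 2*sqrt(5308501)/407 ≈ 11.322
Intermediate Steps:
sqrt(M + (195 + 136)/(-224 - 183)) = sqrt(129 + (195 + 136)/(-224 - 183)) = sqrt(129 + 331/(-407)) = sqrt(129 + 331*(-1/407)) = sqrt(129 - 331/407) = sqrt(52172/407) = 2*sqrt(5308501)/407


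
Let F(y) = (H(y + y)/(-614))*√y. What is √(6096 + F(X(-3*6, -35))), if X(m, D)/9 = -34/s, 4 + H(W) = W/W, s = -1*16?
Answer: √(9192670464 + 5526*√34)/1228 ≈ 78.077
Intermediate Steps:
s = -16
H(W) = -3 (H(W) = -4 + W/W = -4 + 1 = -3)
X(m, D) = 153/8 (X(m, D) = 9*(-34/(-16)) = 9*(-34*(-1/16)) = 9*(17/8) = 153/8)
F(y) = 3*√y/614 (F(y) = (-3/(-614))*√y = (-3*(-1/614))*√y = 3*√y/614)
√(6096 + F(X(-3*6, -35))) = √(6096 + 3*√(153/8)/614) = √(6096 + 3*(3*√34/4)/614) = √(6096 + 9*√34/2456)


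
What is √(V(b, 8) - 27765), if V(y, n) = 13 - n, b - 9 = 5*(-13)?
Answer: 4*I*√1735 ≈ 166.61*I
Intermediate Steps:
b = -56 (b = 9 + 5*(-13) = 9 - 65 = -56)
√(V(b, 8) - 27765) = √((13 - 1*8) - 27765) = √((13 - 8) - 27765) = √(5 - 27765) = √(-27760) = 4*I*√1735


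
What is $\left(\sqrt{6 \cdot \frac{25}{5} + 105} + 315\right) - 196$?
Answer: $119 + 3 \sqrt{15} \approx 130.62$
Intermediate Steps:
$\left(\sqrt{6 \cdot \frac{25}{5} + 105} + 315\right) - 196 = \left(\sqrt{6 \cdot 25 \cdot \frac{1}{5} + 105} + 315\right) - 196 = \left(\sqrt{6 \cdot 5 + 105} + 315\right) - 196 = \left(\sqrt{30 + 105} + 315\right) - 196 = \left(\sqrt{135} + 315\right) - 196 = \left(3 \sqrt{15} + 315\right) - 196 = \left(315 + 3 \sqrt{15}\right) - 196 = 119 + 3 \sqrt{15}$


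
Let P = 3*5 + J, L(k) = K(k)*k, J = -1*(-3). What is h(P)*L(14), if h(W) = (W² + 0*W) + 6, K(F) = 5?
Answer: 23100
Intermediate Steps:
J = 3
L(k) = 5*k
P = 18 (P = 3*5 + 3 = 15 + 3 = 18)
h(W) = 6 + W² (h(W) = (W² + 0) + 6 = W² + 6 = 6 + W²)
h(P)*L(14) = (6 + 18²)*(5*14) = (6 + 324)*70 = 330*70 = 23100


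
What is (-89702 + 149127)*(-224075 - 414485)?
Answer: -37946428000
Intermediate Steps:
(-89702 + 149127)*(-224075 - 414485) = 59425*(-638560) = -37946428000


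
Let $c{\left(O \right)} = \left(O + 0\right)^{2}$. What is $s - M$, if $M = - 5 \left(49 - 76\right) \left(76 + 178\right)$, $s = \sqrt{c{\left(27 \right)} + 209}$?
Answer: $-34290 + \sqrt{938} \approx -34259.0$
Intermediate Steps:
$c{\left(O \right)} = O^{2}$
$s = \sqrt{938}$ ($s = \sqrt{27^{2} + 209} = \sqrt{729 + 209} = \sqrt{938} \approx 30.627$)
$M = 34290$ ($M = - 5 \left(\left(-27\right) 254\right) = \left(-5\right) \left(-6858\right) = 34290$)
$s - M = \sqrt{938} - 34290 = -34290 + \sqrt{938}$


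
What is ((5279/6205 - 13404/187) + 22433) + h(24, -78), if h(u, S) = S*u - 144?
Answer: 1388727944/68255 ≈ 20346.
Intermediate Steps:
h(u, S) = -144 + S*u
((5279/6205 - 13404/187) + 22433) + h(24, -78) = ((5279/6205 - 13404/187) + 22433) + (-144 - 78*24) = ((5279*(1/6205) - 13404*1/187) + 22433) + (-144 - 1872) = ((5279/6205 - 13404/187) + 22433) - 2016 = (-4834391/68255 + 22433) - 2016 = 1526330024/68255 - 2016 = 1388727944/68255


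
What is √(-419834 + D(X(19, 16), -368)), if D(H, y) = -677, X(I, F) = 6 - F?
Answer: I*√420511 ≈ 648.47*I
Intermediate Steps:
√(-419834 + D(X(19, 16), -368)) = √(-419834 - 677) = √(-420511) = I*√420511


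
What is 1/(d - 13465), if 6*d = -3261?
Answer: -2/28017 ≈ -7.1385e-5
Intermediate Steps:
d = -1087/2 (d = (⅙)*(-3261) = -1087/2 ≈ -543.50)
1/(d - 13465) = 1/(-1087/2 - 13465) = 1/(-28017/2) = -2/28017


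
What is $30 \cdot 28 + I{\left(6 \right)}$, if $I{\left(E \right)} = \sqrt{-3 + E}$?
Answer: $840 + \sqrt{3} \approx 841.73$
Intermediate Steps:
$30 \cdot 28 + I{\left(6 \right)} = 30 \cdot 28 + \sqrt{-3 + 6} = 840 + \sqrt{3}$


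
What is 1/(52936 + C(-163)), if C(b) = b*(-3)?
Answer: 1/53425 ≈ 1.8718e-5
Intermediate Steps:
C(b) = -3*b
1/(52936 + C(-163)) = 1/(52936 - 3*(-163)) = 1/(52936 + 489) = 1/53425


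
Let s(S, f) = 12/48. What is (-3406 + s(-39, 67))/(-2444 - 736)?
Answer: 4541/4240 ≈ 1.0710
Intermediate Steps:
s(S, f) = ¼ (s(S, f) = 12*(1/48) = ¼)
(-3406 + s(-39, 67))/(-2444 - 736) = (-3406 + ¼)/(-2444 - 736) = -13623/4/(-3180) = -13623/4*(-1/3180) = 4541/4240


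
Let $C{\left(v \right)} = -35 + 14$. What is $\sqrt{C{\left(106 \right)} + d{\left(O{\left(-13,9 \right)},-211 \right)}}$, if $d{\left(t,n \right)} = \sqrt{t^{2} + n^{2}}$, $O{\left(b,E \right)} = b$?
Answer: $\sqrt{-21 + \sqrt{44690}} \approx 13.799$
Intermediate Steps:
$C{\left(v \right)} = -21$
$d{\left(t,n \right)} = \sqrt{n^{2} + t^{2}}$
$\sqrt{C{\left(106 \right)} + d{\left(O{\left(-13,9 \right)},-211 \right)}} = \sqrt{-21 + \sqrt{\left(-211\right)^{2} + \left(-13\right)^{2}}} = \sqrt{-21 + \sqrt{44521 + 169}} = \sqrt{-21 + \sqrt{44690}}$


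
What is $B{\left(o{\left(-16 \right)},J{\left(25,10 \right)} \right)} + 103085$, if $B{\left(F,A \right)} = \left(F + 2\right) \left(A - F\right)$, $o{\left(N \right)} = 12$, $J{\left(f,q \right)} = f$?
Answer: $103267$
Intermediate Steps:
$B{\left(F,A \right)} = \left(2 + F\right) \left(A - F\right)$
$B{\left(o{\left(-16 \right)},J{\left(25,10 \right)} \right)} + 103085 = \left(- 12^{2} - 24 + 2 \cdot 25 + 25 \cdot 12\right) + 103085 = \left(\left(-1\right) 144 - 24 + 50 + 300\right) + 103085 = \left(-144 - 24 + 50 + 300\right) + 103085 = 182 + 103085 = 103267$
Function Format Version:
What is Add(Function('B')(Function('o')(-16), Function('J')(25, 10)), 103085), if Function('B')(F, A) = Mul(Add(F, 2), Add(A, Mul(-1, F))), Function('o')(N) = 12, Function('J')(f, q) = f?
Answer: 103267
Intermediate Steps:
Function('B')(F, A) = Mul(Add(2, F), Add(A, Mul(-1, F)))
Add(Function('B')(Function('o')(-16), Function('J')(25, 10)), 103085) = Add(Add(Mul(-1, Pow(12, 2)), Mul(-2, 12), Mul(2, 25), Mul(25, 12)), 103085) = Add(Add(Mul(-1, 144), -24, 50, 300), 103085) = Add(Add(-144, -24, 50, 300), 103085) = Add(182, 103085) = 103267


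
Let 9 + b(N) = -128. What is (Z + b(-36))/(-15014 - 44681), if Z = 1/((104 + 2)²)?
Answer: 1539331/670733020 ≈ 0.0022950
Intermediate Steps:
b(N) = -137 (b(N) = -9 - 128 = -137)
Z = 1/11236 (Z = 1/(106²) = 1/11236 ≈ 8.9000e-5)
(Z + b(-36))/(-15014 - 44681) = (1/11236 - 137)/(-15014 - 44681) = -1539331/11236/(-59695) = -1539331/11236*(-1/59695) = 1539331/670733020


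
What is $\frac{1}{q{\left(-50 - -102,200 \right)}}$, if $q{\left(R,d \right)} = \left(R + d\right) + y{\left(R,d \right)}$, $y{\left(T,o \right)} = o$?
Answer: $\frac{1}{452} \approx 0.0022124$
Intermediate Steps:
$q{\left(R,d \right)} = R + 2 d$ ($q{\left(R,d \right)} = \left(R + d\right) + d = R + 2 d$)
$\frac{1}{q{\left(-50 - -102,200 \right)}} = \frac{1}{\left(-50 - -102\right) + 2 \cdot 200} = \frac{1}{\left(-50 + 102\right) + 400} = \frac{1}{52 + 400} = \frac{1}{452}$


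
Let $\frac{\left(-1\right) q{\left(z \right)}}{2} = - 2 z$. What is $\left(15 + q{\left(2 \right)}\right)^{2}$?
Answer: $529$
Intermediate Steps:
$q{\left(z \right)} = 4 z$ ($q{\left(z \right)} = - 2 \left(- 2 z\right) = 4 z$)
$\left(15 + q{\left(2 \right)}\right)^{2} = \left(15 + 4 \cdot 2\right)^{2} = \left(15 + 8\right)^{2} = 23^{2} = 529$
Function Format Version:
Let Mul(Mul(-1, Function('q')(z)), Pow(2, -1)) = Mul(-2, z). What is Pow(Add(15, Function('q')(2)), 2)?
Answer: 529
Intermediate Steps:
Function('q')(z) = Mul(4, z) (Function('q')(z) = Mul(-2, Mul(-2, z)) = Mul(4, z))
Pow(Add(15, Function('q')(2)), 2) = Pow(Add(15, Mul(4, 2)), 2) = Pow(Add(15, 8), 2) = Pow(23, 2) = 529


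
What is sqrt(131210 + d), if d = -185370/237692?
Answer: 5*sqrt(74129911904594)/118846 ≈ 362.23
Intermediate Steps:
d = -92685/118846 (d = -185370*1/237692 = -92685/118846 ≈ -0.77987)
sqrt(131210 + d) = sqrt(131210 - 92685/118846) = sqrt(15593690975/118846) = 5*sqrt(74129911904594)/118846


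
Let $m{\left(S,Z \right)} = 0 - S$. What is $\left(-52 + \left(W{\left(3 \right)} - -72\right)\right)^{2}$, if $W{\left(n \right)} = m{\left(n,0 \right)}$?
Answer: $289$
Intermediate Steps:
$m{\left(S,Z \right)} = - S$
$W{\left(n \right)} = - n$
$\left(-52 + \left(W{\left(3 \right)} - -72\right)\right)^{2} = \left(-52 - -69\right)^{2} = \left(-52 + \left(-3 + 72\right)\right)^{2} = \left(-52 + 69\right)^{2} = 17^{2} = 289$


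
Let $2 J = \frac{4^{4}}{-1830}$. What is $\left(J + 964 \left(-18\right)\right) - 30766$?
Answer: $- \frac{44028034}{915} \approx -48118.0$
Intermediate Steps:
$J = - \frac{64}{915}$ ($J = \frac{4^{4} \frac{1}{-1830}}{2} = \frac{256 \left(- \frac{1}{1830}\right)}{2} = \frac{1}{2} \left(- \frac{128}{915}\right) = - \frac{64}{915} \approx -0.069945$)
$\left(J + 964 \left(-18\right)\right) - 30766 = \left(- \frac{64}{915} + 964 \left(-18\right)\right) - 30766 = \left(- \frac{64}{915} - 17352\right) - 30766 = - \frac{15877144}{915} - 30766 = - \frac{44028034}{915}$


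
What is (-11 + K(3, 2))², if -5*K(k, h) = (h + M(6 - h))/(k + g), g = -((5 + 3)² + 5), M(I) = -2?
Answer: 121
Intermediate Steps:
g = -69 (g = -(8² + 5) = -(64 + 5) = -1*69 = -69)
K(k, h) = -(-2 + h)/(5*(-69 + k)) (K(k, h) = -(h - 2)/(5*(k - 69)) = -(-2 + h)/(5*(-69 + k)))
(-11 + K(3, 2))² = (-11 + (2 - 1*2)/(5*(-69 + 3)))² = (-11 + (⅕)*(2 - 2)/(-66))² = (-11 + (⅕)*(-1/66)*0)² = (-11 + 0)² = (-11)² = 121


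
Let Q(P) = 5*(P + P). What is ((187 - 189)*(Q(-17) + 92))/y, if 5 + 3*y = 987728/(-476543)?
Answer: -74340708/1123481 ≈ -66.170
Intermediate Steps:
Q(P) = 10*P (Q(P) = 5*(2*P) = 10*P)
y = -1123481/476543 (y = -5/3 + (987728/(-476543))/3 = -5/3 + (987728*(-1/476543))/3 = -5/3 + (1/3)*(-987728/476543) = -5/3 - 987728/1429629 = -1123481/476543 ≈ -2.3576)
((187 - 189)*(Q(-17) + 92))/y = ((187 - 189)*(10*(-17) + 92))/(-1123481/476543) = -2*(-170 + 92)*(-476543/1123481) = -2*(-78)*(-476543/1123481) = 156*(-476543/1123481) = -74340708/1123481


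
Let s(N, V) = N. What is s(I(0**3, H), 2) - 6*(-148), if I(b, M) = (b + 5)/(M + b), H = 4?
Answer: 3557/4 ≈ 889.25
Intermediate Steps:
I(b, M) = (5 + b)/(M + b)
s(I(0**3, H), 2) - 6*(-148) = (5 + 0**3)/(4 + 0**3) - 6*(-148) = (5 + 0)/(4 + 0) + 888 = 5/4 + 888 = 3557/4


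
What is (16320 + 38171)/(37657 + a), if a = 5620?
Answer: 54491/43277 ≈ 1.2591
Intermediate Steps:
(16320 + 38171)/(37657 + a) = (16320 + 38171)/(37657 + 5620) = 54491/43277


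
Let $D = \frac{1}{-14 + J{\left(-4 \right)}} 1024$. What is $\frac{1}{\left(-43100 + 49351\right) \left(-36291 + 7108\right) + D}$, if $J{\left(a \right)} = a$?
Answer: $- \frac{9}{1641806909} \approx -5.4818 \cdot 10^{-9}$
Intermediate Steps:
$D = - \frac{512}{9}$ ($D = \frac{1}{-14 - 4} \cdot 1024 = \frac{1}{-18} \cdot 1024 = \left(- \frac{1}{18}\right) 1024 = - \frac{512}{9} \approx -56.889$)
$\frac{1}{\left(-43100 + 49351\right) \left(-36291 + 7108\right) + D} = \frac{1}{\left(-43100 + 49351\right) \left(-36291 + 7108\right) - \frac{512}{9}} = \frac{1}{6251 \left(-29183\right) - \frac{512}{9}} = \frac{1}{-182422933 - \frac{512}{9}} = \frac{1}{- \frac{1641806909}{9}} = - \frac{9}{1641806909}$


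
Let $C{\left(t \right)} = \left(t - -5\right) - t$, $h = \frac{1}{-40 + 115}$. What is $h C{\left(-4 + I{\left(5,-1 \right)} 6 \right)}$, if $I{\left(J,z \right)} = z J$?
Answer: $\frac{1}{15} \approx 0.066667$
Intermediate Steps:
$I{\left(J,z \right)} = J z$
$h = \frac{1}{75} \approx 0.013333$
$C{\left(t \right)} = 5$ ($C{\left(t \right)} = \left(t + 5\right) - t = \left(5 + t\right) - t = 5$)
$h C{\left(-4 + I{\left(5,-1 \right)} 6 \right)} = \frac{1}{75} \cdot 5 = \frac{1}{15}$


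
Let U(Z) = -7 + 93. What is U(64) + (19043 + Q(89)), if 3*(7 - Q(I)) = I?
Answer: 57319/3 ≈ 19106.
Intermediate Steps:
Q(I) = 7 - I/3
U(Z) = 86
U(64) + (19043 + Q(89)) = 86 + (19043 + (7 - ⅓*89)) = 86 + (19043 + (7 - 89/3)) = 86 + (19043 - 68/3) = 86 + 57061/3 = 57319/3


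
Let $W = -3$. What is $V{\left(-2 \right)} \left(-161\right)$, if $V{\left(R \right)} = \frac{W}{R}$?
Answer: $- \frac{483}{2} \approx -241.5$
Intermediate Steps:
$V{\left(R \right)} = - \frac{3}{R}$
$V{\left(-2 \right)} \left(-161\right) = - \frac{3}{-2} \left(-161\right) = \left(-3\right) \left(- \frac{1}{2}\right) \left(-161\right) = \frac{3}{2} \left(-161\right) = - \frac{483}{2}$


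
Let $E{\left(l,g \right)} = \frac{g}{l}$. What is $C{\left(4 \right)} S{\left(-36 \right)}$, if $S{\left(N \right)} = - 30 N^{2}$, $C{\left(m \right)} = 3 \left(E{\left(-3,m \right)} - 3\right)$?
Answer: $505440$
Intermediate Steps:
$C{\left(m \right)} = -9 - m$ ($C{\left(m \right)} = 3 \left(\frac{m}{-3} - 3\right) = 3 \left(m \left(- \frac{1}{3}\right) - 3\right) = 3 \left(- \frac{m}{3} - 3\right) = 3 \left(-3 - \frac{m}{3}\right) = -9 - m$)
$C{\left(4 \right)} S{\left(-36 \right)} = \left(-9 - 4\right) \left(- 30 \left(-36\right)^{2}\right) = \left(-9 - 4\right) \left(\left(-30\right) 1296\right) = \left(-13\right) \left(-38880\right) = 505440$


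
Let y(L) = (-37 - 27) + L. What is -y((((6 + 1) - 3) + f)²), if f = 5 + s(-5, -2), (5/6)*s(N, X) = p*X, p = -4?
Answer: -7049/25 ≈ -281.96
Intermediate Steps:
s(N, X) = -24*X/5 (s(N, X) = 6*(-4*X)/5 = -24*X/5)
f = 73/5 (f = 5 - 24/5*(-2) = 5 + 48/5 = 73/5 ≈ 14.600)
y(L) = -64 + L
-y((((6 + 1) - 3) + f)²) = -(-64 + (((6 + 1) - 3) + 73/5)²) = -(-64 + ((7 - 3) + 73/5)²) = -(-64 + (4 + 73/5)²) = -(-64 + (93/5)²) = -(-64 + 8649/25) = -1*7049/25 = -7049/25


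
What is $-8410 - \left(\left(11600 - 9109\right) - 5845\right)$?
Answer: $-5056$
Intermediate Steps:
$-8410 - \left(\left(11600 - 9109\right) - 5845\right) = -8410 - \left(2491 - 5845\right) = -8410 - -3354 = -8410 + 3354 = -5056$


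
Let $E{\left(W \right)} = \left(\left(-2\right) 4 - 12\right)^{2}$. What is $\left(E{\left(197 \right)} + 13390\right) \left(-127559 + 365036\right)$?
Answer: $3274807830$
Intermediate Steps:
$E{\left(W \right)} = 400$ ($E{\left(W \right)} = \left(-8 - 12\right)^{2} = \left(-20\right)^{2} = 400$)
$\left(E{\left(197 \right)} + 13390\right) \left(-127559 + 365036\right) = \left(400 + 13390\right) \left(-127559 + 365036\right) = 13790 \cdot 237477 = 3274807830$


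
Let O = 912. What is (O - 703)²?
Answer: 43681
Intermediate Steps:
(O - 703)² = (912 - 703)² = 209² = 43681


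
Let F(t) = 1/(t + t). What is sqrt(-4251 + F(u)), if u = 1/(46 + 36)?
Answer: I*sqrt(4210) ≈ 64.885*I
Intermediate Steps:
u = 1/82 ≈ 0.012195
F(t) = 1/(2*t)
sqrt(-4251 + F(u)) = sqrt(-4251 + 1/(2*(1/82))) = sqrt(-4251 + (1/2)*82) = sqrt(-4251 + 41) = sqrt(-4210) = I*sqrt(4210)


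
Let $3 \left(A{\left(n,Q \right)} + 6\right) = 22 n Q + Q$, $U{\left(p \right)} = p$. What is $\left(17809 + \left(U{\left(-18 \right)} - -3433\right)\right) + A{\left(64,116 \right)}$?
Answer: $\frac{227098}{3} \approx 75699.0$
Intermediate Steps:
$A{\left(n,Q \right)} = -6 + \frac{Q}{3} + \frac{22 Q n}{3}$ ($A{\left(n,Q \right)} = -6 + \frac{22 n Q + Q}{3} = -6 + \frac{22 Q n + Q}{3} = -6 + \frac{Q + 22 Q n}{3} = -6 + \left(\frac{Q}{3} + \frac{22 Q n}{3}\right) = -6 + \frac{Q}{3} + \frac{22 Q n}{3}$)
$\left(17809 + \left(U{\left(-18 \right)} - -3433\right)\right) + A{\left(64,116 \right)} = \left(17809 - -3415\right) + \left(-6 + \frac{1}{3} \cdot 116 + \frac{22}{3} \cdot 116 \cdot 64\right) = \left(17809 + \left(-18 + 3433\right)\right) + \left(-6 + \frac{116}{3} + \frac{163328}{3}\right) = \left(17809 + 3415\right) + \frac{163426}{3} = 21224 + \frac{163426}{3} = \frac{227098}{3}$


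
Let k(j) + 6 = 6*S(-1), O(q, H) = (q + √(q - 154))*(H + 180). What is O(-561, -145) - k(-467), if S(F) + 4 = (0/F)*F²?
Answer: -19605 + 35*I*√715 ≈ -19605.0 + 935.88*I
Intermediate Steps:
S(F) = -4 (S(F) = -4 + (0/F)*F² = -4 + 0*F² = -4 + 0 = -4)
O(q, H) = (180 + H)*(q + √(-154 + q)) (O(q, H) = (q + √(-154 + q))*(180 + H) = (180 + H)*(q + √(-154 + q)))
k(j) = -30 (k(j) = -6 + 6*(-4) = -6 - 24 = -30)
O(-561, -145) - k(-467) = (180*(-561) + 180*√(-154 - 561) - 145*(-561) - 145*√(-154 - 561)) - 1*(-30) = (-100980 + 180*√(-715) + 81345 - 145*I*√715) + 30 = (-100980 + 180*(I*√715) + 81345 - 145*I*√715) + 30 = (-100980 + 180*I*√715 + 81345 - 145*I*√715) + 30 = (-19635 + 35*I*√715) + 30 = -19605 + 35*I*√715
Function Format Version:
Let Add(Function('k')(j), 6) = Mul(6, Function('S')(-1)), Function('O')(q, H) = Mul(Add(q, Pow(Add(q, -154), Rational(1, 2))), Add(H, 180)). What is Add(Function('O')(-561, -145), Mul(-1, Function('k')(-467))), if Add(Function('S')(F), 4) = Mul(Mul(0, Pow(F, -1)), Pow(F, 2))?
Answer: Add(-19605, Mul(35, I, Pow(715, Rational(1, 2)))) ≈ Add(-19605., Mul(935.88, I))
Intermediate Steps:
Function('S')(F) = -4 (Function('S')(F) = Add(-4, Mul(Mul(0, Pow(F, -1)), Pow(F, 2))) = Add(-4, Mul(0, Pow(F, 2))) = Add(-4, 0) = -4)
Function('O')(q, H) = Mul(Add(180, H), Add(q, Pow(Add(-154, q), Rational(1, 2)))) (Function('O')(q, H) = Mul(Add(q, Pow(Add(-154, q), Rational(1, 2))), Add(180, H)) = Mul(Add(180, H), Add(q, Pow(Add(-154, q), Rational(1, 2)))))
Function('k')(j) = -30 (Function('k')(j) = Add(-6, Mul(6, -4)) = Add(-6, -24) = -30)
Add(Function('O')(-561, -145), Mul(-1, Function('k')(-467))) = Add(Add(Mul(180, -561), Mul(180, Pow(Add(-154, -561), Rational(1, 2))), Mul(-145, -561), Mul(-145, Pow(Add(-154, -561), Rational(1, 2)))), Mul(-1, -30)) = Add(Add(-100980, Mul(180, Pow(-715, Rational(1, 2))), 81345, Mul(-145, Pow(-715, Rational(1, 2)))), 30) = Add(Add(-100980, Mul(180, Mul(I, Pow(715, Rational(1, 2)))), 81345, Mul(-145, Mul(I, Pow(715, Rational(1, 2))))), 30) = Add(Add(-100980, Mul(180, I, Pow(715, Rational(1, 2))), 81345, Mul(-145, I, Pow(715, Rational(1, 2)))), 30) = Add(Add(-19635, Mul(35, I, Pow(715, Rational(1, 2)))), 30) = Add(-19605, Mul(35, I, Pow(715, Rational(1, 2))))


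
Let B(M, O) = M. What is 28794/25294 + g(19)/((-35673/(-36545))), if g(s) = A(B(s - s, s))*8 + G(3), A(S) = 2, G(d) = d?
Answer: 9295091866/451156431 ≈ 20.603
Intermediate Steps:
g(s) = 19 (g(s) = 2*8 + 3 = 16 + 3 = 19)
28794/25294 + g(19)/((-35673/(-36545))) = 28794/25294 + 19/((-35673/(-36545))) = 28794*(1/25294) + 19/((-35673*(-1/36545))) = 14397/12647 + 19/(35673/36545) = 14397/12647 + 19*(36545/35673) = 14397/12647 + 694355/35673 = 9295091866/451156431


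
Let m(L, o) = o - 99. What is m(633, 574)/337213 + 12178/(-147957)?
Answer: -4036300339/49893023841 ≈ -0.080899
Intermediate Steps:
m(L, o) = -99 + o
m(633, 574)/337213 + 12178/(-147957) = (-99 + 574)/337213 + 12178/(-147957) = 475*(1/337213) + 12178*(-1/147957) = 475/337213 - 12178/147957 = -4036300339/49893023841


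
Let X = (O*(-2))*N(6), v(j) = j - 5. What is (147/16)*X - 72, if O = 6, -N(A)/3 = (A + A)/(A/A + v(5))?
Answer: 3897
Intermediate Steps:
v(j) = -5 + j
N(A) = -6*A (N(A) = -3*(A + A)/(A/A + (-5 + 5)) = -3*2*A/(1 + 0) = -3*2*A/1 = -3*2*A = -6*A)
X = 432 (X = (6*(-2))*(-6*6) = -12*(-36) = 432)
(147/16)*X - 72 = (147/16)*432 - 72 = 3969 - 72 = 3897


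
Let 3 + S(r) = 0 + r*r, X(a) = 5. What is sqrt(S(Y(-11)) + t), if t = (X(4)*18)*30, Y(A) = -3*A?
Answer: sqrt(3786) ≈ 61.530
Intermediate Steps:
S(r) = -3 + r**2 (S(r) = -3 + (0 + r*r) = -3 + (0 + r**2) = -3 + r**2)
t = 2700 (t = (5*18)*30 = 90*30 = 2700)
sqrt(S(Y(-11)) + t) = sqrt((-3 + (-3*(-11))**2) + 2700) = sqrt((-3 + 33**2) + 2700) = sqrt((-3 + 1089) + 2700) = sqrt(1086 + 2700) = sqrt(3786)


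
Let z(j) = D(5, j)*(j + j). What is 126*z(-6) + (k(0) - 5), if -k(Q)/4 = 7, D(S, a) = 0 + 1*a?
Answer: 9039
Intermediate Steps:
D(S, a) = a (D(S, a) = 0 + a = a)
z(j) = 2*j**2 (z(j) = j*(j + j) = j*(2*j) = 2*j**2)
k(Q) = -28 (k(Q) = -4*7 = -28)
126*z(-6) + (k(0) - 5) = 126*(2*(-6)**2) + (-28 - 5) = 126*(2*36) - 33 = 126*72 - 33 = 9072 - 33 = 9039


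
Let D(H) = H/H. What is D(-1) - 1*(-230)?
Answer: 231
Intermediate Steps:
D(H) = 1
D(-1) - 1*(-230) = 1 - 1*(-230) = 1 + 230 = 231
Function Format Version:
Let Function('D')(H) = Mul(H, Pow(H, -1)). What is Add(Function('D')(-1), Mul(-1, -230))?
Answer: 231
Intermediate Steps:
Function('D')(H) = 1
Add(Function('D')(-1), Mul(-1, -230)) = Add(1, Mul(-1, -230)) = Add(1, 230) = 231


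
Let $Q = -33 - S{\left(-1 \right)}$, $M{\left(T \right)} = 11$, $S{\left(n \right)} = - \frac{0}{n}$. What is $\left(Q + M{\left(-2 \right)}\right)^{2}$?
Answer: $484$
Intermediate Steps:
$S{\left(n \right)} = 0$ ($S{\left(n \right)} = \left(-1\right) 0 = 0$)
$Q = -33$ ($Q = -33 - 0 = -33 + 0 = -33$)
$\left(Q + M{\left(-2 \right)}\right)^{2} = \left(-33 + 11\right)^{2} = \left(-22\right)^{2} = 484$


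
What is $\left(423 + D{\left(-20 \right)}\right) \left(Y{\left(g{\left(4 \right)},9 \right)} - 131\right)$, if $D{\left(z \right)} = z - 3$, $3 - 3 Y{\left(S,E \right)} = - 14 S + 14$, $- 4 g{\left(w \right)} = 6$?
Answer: $- \frac{170000}{3} \approx -56667.0$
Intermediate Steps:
$g{\left(w \right)} = - \frac{3}{2}$ ($g{\left(w \right)} = \left(- \frac{1}{4}\right) 6 = - \frac{3}{2}$)
$Y{\left(S,E \right)} = - \frac{11}{3} + \frac{14 S}{3}$ ($Y{\left(S,E \right)} = 1 - \frac{- 14 S + 14}{3} = 1 - \frac{14 - 14 S}{3} = 1 + \left(- \frac{14}{3} + \frac{14 S}{3}\right) = - \frac{11}{3} + \frac{14 S}{3}$)
$D{\left(z \right)} = -3 + z$
$\left(423 + D{\left(-20 \right)}\right) \left(Y{\left(g{\left(4 \right)},9 \right)} - 131\right) = \left(423 - 23\right) \left(\left(- \frac{11}{3} + \frac{14}{3} \left(- \frac{3}{2}\right)\right) - 131\right) = \left(423 - 23\right) \left(\left(- \frac{11}{3} - 7\right) - 131\right) = 400 \left(- \frac{32}{3} - 131\right) = 400 \left(- \frac{425}{3}\right) = - \frac{170000}{3}$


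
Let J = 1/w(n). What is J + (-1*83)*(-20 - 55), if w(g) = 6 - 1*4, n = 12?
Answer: 12451/2 ≈ 6225.5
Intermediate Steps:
w(g) = 2 (w(g) = 6 - 4 = 2)
J = ½ (J = 1/2 = ½ ≈ 0.50000)
J + (-1*83)*(-20 - 55) = ½ + (-1*83)*(-20 - 55) = ½ - 83*(-75) = ½ + 6225 = 12451/2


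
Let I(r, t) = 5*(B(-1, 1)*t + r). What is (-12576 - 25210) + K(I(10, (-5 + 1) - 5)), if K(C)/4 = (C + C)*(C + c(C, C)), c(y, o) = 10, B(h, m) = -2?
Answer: 130214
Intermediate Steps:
I(r, t) = -10*t + 5*r (I(r, t) = 5*(-2*t + r) = 5*(r - 2*t) = -10*t + 5*r)
K(C) = 8*C*(10 + C) (K(C) = 4*((C + C)*(C + 10)) = 4*((2*C)*(10 + C)) = 4*(2*C*(10 + C)) = 8*C*(10 + C))
(-12576 - 25210) + K(I(10, (-5 + 1) - 5)) = (-12576 - 25210) + 8*(-10*((-5 + 1) - 5) + 5*10)*(10 + (-10*((-5 + 1) - 5) + 5*10)) = -37786 + 8*(-10*(-4 - 5) + 50)*(10 + (-10*(-4 - 5) + 50)) = -37786 + 8*(-10*(-9) + 50)*(10 + (-10*(-9) + 50)) = -37786 + 8*(90 + 50)*(10 + (90 + 50)) = -37786 + 8*140*(10 + 140) = -37786 + 8*140*150 = -37786 + 168000 = 130214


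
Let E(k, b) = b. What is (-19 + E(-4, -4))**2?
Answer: 529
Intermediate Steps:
(-19 + E(-4, -4))**2 = (-19 - 4)**2 = (-23)**2 = 529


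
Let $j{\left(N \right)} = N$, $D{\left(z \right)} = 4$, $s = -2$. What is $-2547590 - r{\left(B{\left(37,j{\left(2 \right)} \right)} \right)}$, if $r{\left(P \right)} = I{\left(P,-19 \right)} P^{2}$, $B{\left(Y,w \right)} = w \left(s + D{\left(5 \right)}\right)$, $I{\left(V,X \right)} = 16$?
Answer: $-2547846$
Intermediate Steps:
$B{\left(Y,w \right)} = 2 w$ ($B{\left(Y,w \right)} = w \left(-2 + 4\right) = w 2 = 2 w$)
$r{\left(P \right)} = 16 P^{2}$
$-2547590 - r{\left(B{\left(37,j{\left(2 \right)} \right)} \right)} = -2547590 - 16 \left(2 \cdot 2\right)^{2} = -2547590 - 16 \cdot 4^{2} = -2547590 - 16 \cdot 16 = -2547590 - 256 = -2547846$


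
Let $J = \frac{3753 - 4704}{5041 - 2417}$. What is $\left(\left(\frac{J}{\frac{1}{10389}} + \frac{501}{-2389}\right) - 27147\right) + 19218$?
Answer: $- \frac{73309296639}{6268736} \approx -11694.0$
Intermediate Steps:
$J = - \frac{951}{2624}$ ($J = \frac{3753 - 4704}{2624} = \left(-951\right) \frac{1}{2624} = - \frac{951}{2624} \approx -0.36242$)
$\left(\left(\frac{J}{\frac{1}{10389}} + \frac{501}{-2389}\right) - 27147\right) + 19218 = \left(\left(- \frac{951}{2624 \cdot \frac{1}{10389}} + \frac{501}{-2389}\right) - 27147\right) + 19218 = \left(\left(- \frac{951 \frac{1}{\frac{1}{10389}}}{2624} + 501 \left(- \frac{1}{2389}\right)\right) - 27147\right) + 19218 = \left(\left(\left(- \frac{951}{2624}\right) 10389 - \frac{501}{2389}\right) - 27147\right) + 19218 = \left(\left(- \frac{9879939}{2624} - \frac{501}{2389}\right) - 27147\right) + 19218 = \left(- \frac{23604488895}{6268736} - 27147\right) + 19218 = - \frac{193781865087}{6268736} + 19218 = - \frac{73309296639}{6268736}$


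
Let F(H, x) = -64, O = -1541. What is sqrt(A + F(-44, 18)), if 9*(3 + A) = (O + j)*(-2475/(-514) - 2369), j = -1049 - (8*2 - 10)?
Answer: sqrt(405330877379)/771 ≈ 825.75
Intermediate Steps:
j = -1055 (j = -1049 - (16 - 10) = -1049 - 1*6 = -1049 - 6 = -1055)
A = 1577310979/2313 (A = -3 + ((-1541 - 1055)*(-2475/(-514) - 2369))/9 = -3 + (-2596*(-2475*(-1/514) - 2369))/9 = -3 + (-2596*(2475/514 - 2369))/9 = -3 + (-2596*(-1215191/514))/9 = -3 + (1/9)*(1577317918/257) = -3 + 1577317918/2313 = 1577310979/2313 ≈ 6.8193e+5)
sqrt(A + F(-44, 18)) = sqrt(1577310979/2313 - 64) = sqrt(1577162947/2313) = sqrt(405330877379)/771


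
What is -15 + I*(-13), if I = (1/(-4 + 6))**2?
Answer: -73/4 ≈ -18.250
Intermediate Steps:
I = 1/4 (I = (1/2)**2 = 1/4 ≈ 0.25000)
-15 + I*(-13) = -15 + (1/4)*(-13) = -15 - 13/4 = -73/4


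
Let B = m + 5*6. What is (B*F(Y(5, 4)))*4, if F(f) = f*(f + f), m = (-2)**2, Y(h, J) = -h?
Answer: 6800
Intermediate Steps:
m = 4
B = 34 (B = 4 + 5*6 = 4 + 30 = 34)
F(f) = 2*f**2 (F(f) = f*(2*f) = 2*f**2)
(B*F(Y(5, 4)))*4 = (34*(2*(-1*5)**2))*4 = (34*(2*(-5)**2))*4 = (34*(2*25))*4 = (34*50)*4 = 1700*4 = 6800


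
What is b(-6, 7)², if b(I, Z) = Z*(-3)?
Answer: 441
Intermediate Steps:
b(I, Z) = -3*Z
b(-6, 7)² = (-3*7)² = (-21)² = 441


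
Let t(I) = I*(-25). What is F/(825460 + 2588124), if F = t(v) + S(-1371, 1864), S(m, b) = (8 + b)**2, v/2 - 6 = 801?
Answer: 1732017/1706792 ≈ 1.0148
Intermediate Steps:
v = 1614 (v = 12 + 2*801 = 12 + 1602 = 1614)
t(I) = -25*I
F = 3464034 (F = -25*1614 + (8 + 1864)**2 = -40350 + 1872**2 = -40350 + 3504384 = 3464034)
F/(825460 + 2588124) = 3464034/(825460 + 2588124) = 3464034/3413584 = 3464034*(1/3413584) = 1732017/1706792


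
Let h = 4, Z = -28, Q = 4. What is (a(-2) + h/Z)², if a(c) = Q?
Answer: 729/49 ≈ 14.878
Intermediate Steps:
a(c) = 4
(a(-2) + h/Z)² = (4 + 4/(-28))² = (4 + 4*(-1/28))² = (4 - ⅐)² = (27/7)² = 729/49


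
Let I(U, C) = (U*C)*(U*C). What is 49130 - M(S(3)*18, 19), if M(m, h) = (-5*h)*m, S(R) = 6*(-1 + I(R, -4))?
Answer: 1516310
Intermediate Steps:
I(U, C) = C²*U² (I(U, C) = (C*U)*(C*U) = C²*U²)
S(R) = -6 + 96*R² (S(R) = 6*(-1 + (-4)²*R²) = 6*(-1 + 16*R²) = -6 + 96*R²)
M(m, h) = -5*h*m
49130 - M(S(3)*18, 19) = 49130 - (-5)*19*(-6 + 96*3²)*18 = 49130 - (-5)*19*(-6 + 96*9)*18 = 49130 - (-5)*19*(-6 + 864)*18 = 49130 - (-5)*19*858*18 = 49130 - (-5)*19*15444 = 49130 - 1*(-1467180) = 49130 + 1467180 = 1516310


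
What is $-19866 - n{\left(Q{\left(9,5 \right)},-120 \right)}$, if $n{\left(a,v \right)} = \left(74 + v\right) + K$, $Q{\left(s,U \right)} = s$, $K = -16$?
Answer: $-19804$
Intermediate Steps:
$n{\left(a,v \right)} = 58 + v$ ($n{\left(a,v \right)} = \left(74 + v\right) - 16 = 58 + v$)
$-19866 - n{\left(Q{\left(9,5 \right)},-120 \right)} = -19866 - \left(58 - 120\right) = -19866 - -62 = -19866 + 62 = -19804$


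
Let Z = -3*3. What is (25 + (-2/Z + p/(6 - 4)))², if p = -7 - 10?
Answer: 90601/324 ≈ 279.63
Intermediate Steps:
Z = -9
p = -17
(25 + (-2/Z + p/(6 - 4)))² = (25 + (-2/(-9) - 17/(6 - 4)))² = (25 + (-2*(-⅑) - 17/2))² = (25 + (2/9 - 17*½))² = (25 + (2/9 - 17/2))² = (25 - 149/18)² = (301/18)² = 90601/324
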